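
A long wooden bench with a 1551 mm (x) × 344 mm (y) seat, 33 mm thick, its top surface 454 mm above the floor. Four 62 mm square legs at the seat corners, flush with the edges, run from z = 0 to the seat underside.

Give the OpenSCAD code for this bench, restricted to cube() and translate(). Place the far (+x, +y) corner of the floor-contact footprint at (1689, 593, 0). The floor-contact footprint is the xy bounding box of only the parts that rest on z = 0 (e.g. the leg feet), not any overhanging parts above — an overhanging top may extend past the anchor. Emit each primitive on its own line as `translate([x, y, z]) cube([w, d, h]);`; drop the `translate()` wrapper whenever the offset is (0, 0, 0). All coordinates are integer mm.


// leg_h = 454 − 33 = 421
translate([138, 249, 421]) cube([1551, 344, 33]);
translate([138, 249, 0]) cube([62, 62, 421]);
translate([138, 531, 0]) cube([62, 62, 421]);
translate([1627, 249, 0]) cube([62, 62, 421]);
translate([1627, 531, 0]) cube([62, 62, 421]);


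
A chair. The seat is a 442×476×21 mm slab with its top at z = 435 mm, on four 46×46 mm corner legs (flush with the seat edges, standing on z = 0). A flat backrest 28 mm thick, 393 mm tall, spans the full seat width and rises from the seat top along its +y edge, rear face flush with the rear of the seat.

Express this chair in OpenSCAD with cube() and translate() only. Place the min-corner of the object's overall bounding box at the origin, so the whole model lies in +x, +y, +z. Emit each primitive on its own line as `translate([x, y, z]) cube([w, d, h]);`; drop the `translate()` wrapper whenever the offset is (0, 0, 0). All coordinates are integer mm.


// leg_h = 435 - 21 = 414
translate([0, 0, 414]) cube([442, 476, 21]);
cube([46, 46, 414]);
translate([396, 0, 0]) cube([46, 46, 414]);
translate([0, 430, 0]) cube([46, 46, 414]);
translate([396, 430, 0]) cube([46, 46, 414]);
translate([0, 448, 435]) cube([442, 28, 393]);


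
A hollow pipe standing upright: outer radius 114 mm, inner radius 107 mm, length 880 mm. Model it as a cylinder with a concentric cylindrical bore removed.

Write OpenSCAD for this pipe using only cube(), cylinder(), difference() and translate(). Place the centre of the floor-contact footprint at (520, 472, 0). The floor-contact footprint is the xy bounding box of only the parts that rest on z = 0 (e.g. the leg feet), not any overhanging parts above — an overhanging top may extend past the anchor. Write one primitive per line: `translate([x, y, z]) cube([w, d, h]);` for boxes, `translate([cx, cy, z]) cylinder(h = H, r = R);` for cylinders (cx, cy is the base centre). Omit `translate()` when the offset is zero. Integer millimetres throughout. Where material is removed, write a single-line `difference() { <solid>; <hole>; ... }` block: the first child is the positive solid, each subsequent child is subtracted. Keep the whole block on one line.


difference() { translate([520, 472, 0]) cylinder(h = 880, r = 114); translate([520, 472, 0]) cylinder(h = 880, r = 107); }


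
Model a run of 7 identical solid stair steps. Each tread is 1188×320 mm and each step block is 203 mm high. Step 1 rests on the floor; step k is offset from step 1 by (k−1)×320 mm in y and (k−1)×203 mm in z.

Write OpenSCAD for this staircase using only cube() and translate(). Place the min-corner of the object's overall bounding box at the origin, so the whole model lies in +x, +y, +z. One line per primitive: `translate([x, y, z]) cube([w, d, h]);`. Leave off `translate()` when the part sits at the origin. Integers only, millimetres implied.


cube([1188, 320, 203]);
translate([0, 320, 203]) cube([1188, 320, 203]);
translate([0, 640, 406]) cube([1188, 320, 203]);
translate([0, 960, 609]) cube([1188, 320, 203]);
translate([0, 1280, 812]) cube([1188, 320, 203]);
translate([0, 1600, 1015]) cube([1188, 320, 203]);
translate([0, 1920, 1218]) cube([1188, 320, 203]);


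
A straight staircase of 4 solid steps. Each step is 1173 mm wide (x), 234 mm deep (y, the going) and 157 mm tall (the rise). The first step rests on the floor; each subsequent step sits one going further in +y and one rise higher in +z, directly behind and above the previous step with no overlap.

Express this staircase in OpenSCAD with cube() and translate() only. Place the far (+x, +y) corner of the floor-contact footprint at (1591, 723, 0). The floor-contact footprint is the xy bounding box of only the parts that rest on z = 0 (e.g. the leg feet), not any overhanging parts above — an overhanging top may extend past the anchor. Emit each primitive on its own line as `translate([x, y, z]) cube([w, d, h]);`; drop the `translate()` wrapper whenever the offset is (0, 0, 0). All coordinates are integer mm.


translate([418, 489, 0]) cube([1173, 234, 157]);
translate([418, 723, 157]) cube([1173, 234, 157]);
translate([418, 957, 314]) cube([1173, 234, 157]);
translate([418, 1191, 471]) cube([1173, 234, 157]);


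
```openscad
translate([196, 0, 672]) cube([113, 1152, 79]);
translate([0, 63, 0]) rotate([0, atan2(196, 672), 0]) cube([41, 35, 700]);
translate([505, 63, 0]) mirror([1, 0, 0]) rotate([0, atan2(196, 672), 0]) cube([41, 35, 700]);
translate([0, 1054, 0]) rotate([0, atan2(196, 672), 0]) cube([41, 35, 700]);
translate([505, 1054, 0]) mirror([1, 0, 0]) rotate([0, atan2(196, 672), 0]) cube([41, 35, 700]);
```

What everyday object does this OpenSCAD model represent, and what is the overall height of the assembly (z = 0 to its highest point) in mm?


A sawhorse. The overall height is 751 mm.

A beam across two mirrored pairs of raked legs — a sawhorse. The beam's underside is at z = 672 (matching the legs' vertical rise in atan2(196, 672)) and the beam is 79 mm tall, so its top is at 672 + 79 = 751 mm. The raked legs top out at the beam's underside, so that is the highest point.


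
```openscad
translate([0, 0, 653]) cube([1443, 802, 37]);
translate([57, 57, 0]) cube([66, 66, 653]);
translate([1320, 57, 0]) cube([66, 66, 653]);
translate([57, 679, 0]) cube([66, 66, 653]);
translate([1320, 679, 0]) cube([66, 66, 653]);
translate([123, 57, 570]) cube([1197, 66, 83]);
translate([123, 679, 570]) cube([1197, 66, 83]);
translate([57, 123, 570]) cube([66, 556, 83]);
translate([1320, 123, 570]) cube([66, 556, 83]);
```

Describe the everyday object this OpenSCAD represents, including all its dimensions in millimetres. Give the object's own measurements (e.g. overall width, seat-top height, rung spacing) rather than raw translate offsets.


A rectangular dining table. The top is 1443×802×37 mm with its upper surface at z = 690 mm. It stands on four 66×66 mm square legs, each inset 57 mm from the nearest pair of top edges, running from the floor to the underside of the top. Four apron rails, 66 mm thick and 83 mm tall, run between adjacent legs with their top edges flush with the underside of the top and their outer faces flush with the legs' outer faces.


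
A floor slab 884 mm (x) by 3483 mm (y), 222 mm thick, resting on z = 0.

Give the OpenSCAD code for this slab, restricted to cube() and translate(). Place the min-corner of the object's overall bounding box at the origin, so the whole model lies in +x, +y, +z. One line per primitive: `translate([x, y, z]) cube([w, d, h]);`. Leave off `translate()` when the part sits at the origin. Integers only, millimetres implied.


cube([884, 3483, 222]);


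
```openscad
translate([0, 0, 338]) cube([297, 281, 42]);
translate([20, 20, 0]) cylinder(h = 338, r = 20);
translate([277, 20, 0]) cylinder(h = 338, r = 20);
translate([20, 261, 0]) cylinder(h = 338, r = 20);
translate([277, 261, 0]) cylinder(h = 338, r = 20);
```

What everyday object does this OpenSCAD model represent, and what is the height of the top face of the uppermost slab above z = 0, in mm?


A stool. The seat height is 380 mm.

A 297×281×42 slab at z = 338 on four corner cylinders — a stool. The seat top is 338 + 42 = 380 mm.


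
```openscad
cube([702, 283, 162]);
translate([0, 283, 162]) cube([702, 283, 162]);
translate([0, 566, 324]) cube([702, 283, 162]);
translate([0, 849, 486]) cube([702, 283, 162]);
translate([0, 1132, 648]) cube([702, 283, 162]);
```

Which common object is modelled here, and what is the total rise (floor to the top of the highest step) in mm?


A staircase. The total rise is 810 mm.

5 identical blocks, each offset up and back from the previous — a staircase. Each step is 162 mm tall and there are 5 of them, so the total rise is 5 × 162 = 810 mm.


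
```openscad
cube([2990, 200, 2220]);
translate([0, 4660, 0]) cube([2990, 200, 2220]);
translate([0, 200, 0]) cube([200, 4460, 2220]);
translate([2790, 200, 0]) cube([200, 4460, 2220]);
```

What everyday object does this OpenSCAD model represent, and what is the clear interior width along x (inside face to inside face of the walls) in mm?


A house (or room) frame. The interior width is 2590 mm.

Four 2220 mm walls enclosing a rectangle with no floor or roof — a room or house frame. Outside width is 2990 mm and wall thickness is 200 mm, so the interior width is 2990 − 2 × 200 = 2590 mm.


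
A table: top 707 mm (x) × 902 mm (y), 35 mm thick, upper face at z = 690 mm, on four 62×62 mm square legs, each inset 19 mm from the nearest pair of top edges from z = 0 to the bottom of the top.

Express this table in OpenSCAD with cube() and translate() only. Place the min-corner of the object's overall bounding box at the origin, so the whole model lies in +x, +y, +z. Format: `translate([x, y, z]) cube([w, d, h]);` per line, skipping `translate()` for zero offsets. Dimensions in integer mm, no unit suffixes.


translate([0, 0, 655]) cube([707, 902, 35]);
translate([19, 19, 0]) cube([62, 62, 655]);
translate([626, 19, 0]) cube([62, 62, 655]);
translate([19, 821, 0]) cube([62, 62, 655]);
translate([626, 821, 0]) cube([62, 62, 655]);


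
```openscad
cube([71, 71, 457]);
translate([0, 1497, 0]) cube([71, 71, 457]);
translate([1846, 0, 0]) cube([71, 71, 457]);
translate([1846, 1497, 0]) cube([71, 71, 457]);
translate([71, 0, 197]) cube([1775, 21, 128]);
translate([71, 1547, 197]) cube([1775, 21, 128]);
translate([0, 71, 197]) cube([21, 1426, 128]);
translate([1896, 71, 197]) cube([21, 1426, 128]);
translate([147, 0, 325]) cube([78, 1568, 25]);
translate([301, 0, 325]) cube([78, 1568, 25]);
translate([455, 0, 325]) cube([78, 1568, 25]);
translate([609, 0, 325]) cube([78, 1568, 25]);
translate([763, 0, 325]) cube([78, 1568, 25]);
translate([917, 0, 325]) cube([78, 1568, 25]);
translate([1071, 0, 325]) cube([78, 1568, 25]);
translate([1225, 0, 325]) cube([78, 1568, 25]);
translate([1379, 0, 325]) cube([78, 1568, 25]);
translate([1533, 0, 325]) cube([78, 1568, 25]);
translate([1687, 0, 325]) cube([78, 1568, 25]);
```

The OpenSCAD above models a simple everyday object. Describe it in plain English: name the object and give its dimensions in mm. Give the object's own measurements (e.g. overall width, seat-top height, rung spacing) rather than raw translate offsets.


A bed frame 1917 mm long (x) by 1568 mm wide (y). Four 71×71 mm corner posts, 457 mm tall, at the corners of the footprint. Four rails of 21 mm thickness and 128 mm height run between adjacent posts with their undersides at z = 197 mm, their outer faces flush with the outside of the frame (the two x-running rails run between the posts' inner faces; the two y-running rails run between the posts' inner faces). 11 slats, each 78 mm wide (x) and 25 mm thick, lie across the top of the two x-running rails, running the full 1568 mm width of the frame in y; along x they sit between the end posts with a 76 mm gap after the −x posts and between neighbouring slats, leaving 81 mm before the +x posts.


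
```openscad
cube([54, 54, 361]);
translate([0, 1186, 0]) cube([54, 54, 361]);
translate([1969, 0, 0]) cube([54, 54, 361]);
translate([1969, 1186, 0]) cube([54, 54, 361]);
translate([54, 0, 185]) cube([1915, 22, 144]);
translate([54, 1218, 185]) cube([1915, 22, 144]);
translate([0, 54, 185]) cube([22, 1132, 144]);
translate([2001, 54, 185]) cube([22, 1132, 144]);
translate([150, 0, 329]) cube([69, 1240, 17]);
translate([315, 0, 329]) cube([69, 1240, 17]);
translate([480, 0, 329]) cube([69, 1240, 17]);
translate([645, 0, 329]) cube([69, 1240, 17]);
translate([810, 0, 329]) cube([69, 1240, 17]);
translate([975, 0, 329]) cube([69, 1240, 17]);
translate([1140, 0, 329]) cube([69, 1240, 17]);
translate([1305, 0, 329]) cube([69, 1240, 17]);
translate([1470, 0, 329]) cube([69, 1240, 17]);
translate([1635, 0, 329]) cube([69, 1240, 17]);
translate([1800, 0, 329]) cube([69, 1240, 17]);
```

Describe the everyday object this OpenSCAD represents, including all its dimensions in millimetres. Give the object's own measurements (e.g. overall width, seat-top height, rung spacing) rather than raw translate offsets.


A bed frame 2023 mm long (x) by 1240 mm wide (y). Four 54×54 mm corner posts, 361 mm tall, at the corners of the footprint. Four rails of 22 mm thickness and 144 mm height run between adjacent posts with their undersides at z = 185 mm, their outer faces flush with the outside of the frame (the two x-running rails run between the posts' inner faces; the two y-running rails run between the posts' inner faces). 11 slats, each 69 mm wide (x) and 17 mm thick, lie across the top of the two x-running rails, running the full 1240 mm width of the frame in y; along x they sit between the end posts with a 96 mm gap after the −x posts and between neighbouring slats, leaving 100 mm before the +x posts.


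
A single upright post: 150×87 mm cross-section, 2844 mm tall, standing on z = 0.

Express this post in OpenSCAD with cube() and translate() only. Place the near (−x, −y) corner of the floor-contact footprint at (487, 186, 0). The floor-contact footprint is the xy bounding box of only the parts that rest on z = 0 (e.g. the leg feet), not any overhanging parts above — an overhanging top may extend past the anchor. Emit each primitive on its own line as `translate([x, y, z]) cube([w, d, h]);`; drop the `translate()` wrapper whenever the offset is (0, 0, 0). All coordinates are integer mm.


translate([487, 186, 0]) cube([150, 87, 2844]);


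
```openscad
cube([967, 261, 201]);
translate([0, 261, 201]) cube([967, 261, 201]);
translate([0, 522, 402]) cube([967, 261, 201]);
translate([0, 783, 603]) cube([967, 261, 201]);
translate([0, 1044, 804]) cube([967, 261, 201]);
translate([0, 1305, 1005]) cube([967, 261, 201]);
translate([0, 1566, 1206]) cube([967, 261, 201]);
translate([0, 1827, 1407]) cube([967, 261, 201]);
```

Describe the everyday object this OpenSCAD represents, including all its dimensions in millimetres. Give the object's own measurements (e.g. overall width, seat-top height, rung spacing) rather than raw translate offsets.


A straight staircase of 8 solid steps. Each step is 967 mm wide (x), 261 mm deep (y, the going) and 201 mm tall (the rise). The first step rests on the floor; each subsequent step sits one going further in +y and one rise higher in +z, directly behind and above the previous step with no overlap.


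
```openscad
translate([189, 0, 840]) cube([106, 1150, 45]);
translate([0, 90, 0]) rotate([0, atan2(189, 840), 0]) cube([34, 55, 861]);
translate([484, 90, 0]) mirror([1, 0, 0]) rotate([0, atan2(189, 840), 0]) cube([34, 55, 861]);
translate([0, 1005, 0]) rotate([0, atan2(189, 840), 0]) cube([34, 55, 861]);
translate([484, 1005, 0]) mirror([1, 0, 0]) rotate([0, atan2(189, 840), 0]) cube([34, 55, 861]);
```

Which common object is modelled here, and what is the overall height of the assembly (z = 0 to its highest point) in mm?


A sawhorse. The overall height is 885 mm.

A beam across two mirrored pairs of raked legs — a sawhorse. The beam's underside is at z = 840 (matching the legs' vertical rise in atan2(189, 840)) and the beam is 45 mm tall, so its top is at 840 + 45 = 885 mm. The raked legs top out at the beam's underside, so that is the highest point.


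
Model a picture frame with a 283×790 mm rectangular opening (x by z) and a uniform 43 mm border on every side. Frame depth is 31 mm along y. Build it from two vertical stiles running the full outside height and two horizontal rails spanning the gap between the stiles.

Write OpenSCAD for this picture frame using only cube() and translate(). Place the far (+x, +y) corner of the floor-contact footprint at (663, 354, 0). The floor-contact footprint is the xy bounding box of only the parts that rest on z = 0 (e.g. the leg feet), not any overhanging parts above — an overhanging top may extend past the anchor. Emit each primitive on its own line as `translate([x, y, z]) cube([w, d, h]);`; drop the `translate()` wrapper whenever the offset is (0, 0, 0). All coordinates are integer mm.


translate([294, 323, 0]) cube([43, 31, 876]);
translate([620, 323, 0]) cube([43, 31, 876]);
translate([337, 323, 0]) cube([283, 31, 43]);
translate([337, 323, 833]) cube([283, 31, 43]);


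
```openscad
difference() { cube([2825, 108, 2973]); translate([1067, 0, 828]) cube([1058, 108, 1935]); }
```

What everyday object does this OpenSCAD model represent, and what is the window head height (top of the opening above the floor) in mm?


A wall with a window opening. The window head height is 2763 mm.

A wall with a rectangular opening subtracted — a window. Sill at z = 828, opening 1935 mm tall, so the head is at 828 + 1935 = 2763 mm.


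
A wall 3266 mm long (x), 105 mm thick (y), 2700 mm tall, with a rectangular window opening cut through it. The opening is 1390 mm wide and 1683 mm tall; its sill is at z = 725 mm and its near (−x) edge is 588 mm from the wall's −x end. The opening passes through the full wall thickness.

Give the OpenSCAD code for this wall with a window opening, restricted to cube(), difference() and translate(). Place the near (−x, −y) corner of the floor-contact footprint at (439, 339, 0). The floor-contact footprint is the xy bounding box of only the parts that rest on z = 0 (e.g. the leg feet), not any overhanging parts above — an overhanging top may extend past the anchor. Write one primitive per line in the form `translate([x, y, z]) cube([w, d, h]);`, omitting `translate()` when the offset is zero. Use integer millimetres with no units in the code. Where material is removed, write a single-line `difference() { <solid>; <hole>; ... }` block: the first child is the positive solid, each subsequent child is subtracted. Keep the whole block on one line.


difference() { translate([439, 339, 0]) cube([3266, 105, 2700]); translate([1027, 339, 725]) cube([1390, 105, 1683]); }


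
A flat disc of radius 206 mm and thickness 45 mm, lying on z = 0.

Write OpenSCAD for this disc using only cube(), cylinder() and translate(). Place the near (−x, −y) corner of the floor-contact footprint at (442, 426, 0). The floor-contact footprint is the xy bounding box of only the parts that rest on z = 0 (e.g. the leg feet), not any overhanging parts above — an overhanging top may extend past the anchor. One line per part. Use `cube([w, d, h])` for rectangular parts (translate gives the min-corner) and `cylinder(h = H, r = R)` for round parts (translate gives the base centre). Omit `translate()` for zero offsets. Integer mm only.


translate([648, 632, 0]) cylinder(h = 45, r = 206);


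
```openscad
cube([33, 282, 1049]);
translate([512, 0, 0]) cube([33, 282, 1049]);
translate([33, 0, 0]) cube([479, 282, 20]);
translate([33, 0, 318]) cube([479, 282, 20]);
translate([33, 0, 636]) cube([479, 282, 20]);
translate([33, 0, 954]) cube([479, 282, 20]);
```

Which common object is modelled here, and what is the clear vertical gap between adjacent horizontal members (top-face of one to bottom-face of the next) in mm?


A bookshelf. The clear shelf gap is 298 mm.

Two tall side panels with 4 horizontal boards between them — a bookshelf. The first two shelf undersides are at z = 0 and z = 318; with shelf thickness 20, the clear gap is 318 − 0 − 20 = 298 mm.


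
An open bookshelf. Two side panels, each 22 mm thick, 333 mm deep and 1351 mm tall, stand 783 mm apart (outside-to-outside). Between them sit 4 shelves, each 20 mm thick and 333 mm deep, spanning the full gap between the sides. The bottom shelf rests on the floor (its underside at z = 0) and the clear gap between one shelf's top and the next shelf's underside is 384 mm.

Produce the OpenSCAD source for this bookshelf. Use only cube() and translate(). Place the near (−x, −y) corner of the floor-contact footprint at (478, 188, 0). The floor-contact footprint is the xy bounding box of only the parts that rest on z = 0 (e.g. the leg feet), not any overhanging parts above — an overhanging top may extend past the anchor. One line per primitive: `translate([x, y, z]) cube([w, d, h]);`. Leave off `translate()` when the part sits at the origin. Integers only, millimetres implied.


translate([478, 188, 0]) cube([22, 333, 1351]);
translate([1239, 188, 0]) cube([22, 333, 1351]);
translate([500, 188, 0]) cube([739, 333, 20]);
translate([500, 188, 404]) cube([739, 333, 20]);
translate([500, 188, 808]) cube([739, 333, 20]);
translate([500, 188, 1212]) cube([739, 333, 20]);


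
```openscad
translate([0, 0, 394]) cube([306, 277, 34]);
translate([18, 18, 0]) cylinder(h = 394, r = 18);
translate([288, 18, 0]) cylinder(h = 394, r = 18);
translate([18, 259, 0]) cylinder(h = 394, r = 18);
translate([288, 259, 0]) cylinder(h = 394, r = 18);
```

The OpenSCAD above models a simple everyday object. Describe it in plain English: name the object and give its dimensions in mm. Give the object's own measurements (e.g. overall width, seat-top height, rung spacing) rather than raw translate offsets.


A simple wooden stool: a rectangular seat 306 mm (x) by 277 mm (y), 34 mm thick, top face at z = 428 mm, on four round legs, each 36 mm in diameter. The legs rest on z = 0, each leg's axis is inset half a diameter from the nearest pair of seat edges (so the leg's bounding box is flush with the corner).


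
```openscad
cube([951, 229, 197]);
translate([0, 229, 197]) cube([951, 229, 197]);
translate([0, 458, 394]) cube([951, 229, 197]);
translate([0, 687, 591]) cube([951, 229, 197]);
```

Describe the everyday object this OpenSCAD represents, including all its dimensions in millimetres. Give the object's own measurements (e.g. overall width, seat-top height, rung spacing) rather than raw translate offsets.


A straight staircase of 4 solid steps. Each step is 951 mm wide (x), 229 mm deep (y, the going) and 197 mm tall (the rise). The first step rests on the floor; each subsequent step sits one going further in +y and one rise higher in +z, directly behind and above the previous step with no overlap.


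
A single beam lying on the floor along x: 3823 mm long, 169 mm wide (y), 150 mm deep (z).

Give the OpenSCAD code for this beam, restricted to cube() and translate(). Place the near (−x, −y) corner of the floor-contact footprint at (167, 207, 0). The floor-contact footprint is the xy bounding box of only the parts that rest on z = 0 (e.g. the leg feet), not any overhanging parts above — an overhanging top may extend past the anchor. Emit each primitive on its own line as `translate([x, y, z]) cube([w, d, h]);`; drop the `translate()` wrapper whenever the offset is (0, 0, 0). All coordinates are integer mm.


translate([167, 207, 0]) cube([3823, 169, 150]);


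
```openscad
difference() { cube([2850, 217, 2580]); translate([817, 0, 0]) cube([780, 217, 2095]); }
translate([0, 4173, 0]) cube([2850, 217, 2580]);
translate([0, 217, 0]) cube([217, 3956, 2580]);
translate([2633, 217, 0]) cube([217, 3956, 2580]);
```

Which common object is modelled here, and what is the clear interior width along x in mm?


A single room. The interior width is 2416 mm.

Four walls enclosing a rectangle with a door in the front wall — a room. Outside width 2850 minus two 217 mm walls gives 2416 mm.


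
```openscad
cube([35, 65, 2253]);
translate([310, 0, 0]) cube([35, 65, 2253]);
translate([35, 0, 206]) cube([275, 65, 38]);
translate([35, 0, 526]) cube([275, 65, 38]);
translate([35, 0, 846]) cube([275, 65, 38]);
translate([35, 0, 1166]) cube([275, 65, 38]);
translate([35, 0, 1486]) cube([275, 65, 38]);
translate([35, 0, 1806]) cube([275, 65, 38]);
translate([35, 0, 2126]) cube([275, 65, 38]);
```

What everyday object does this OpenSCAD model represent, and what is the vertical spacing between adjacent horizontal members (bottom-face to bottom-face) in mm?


A ladder. The rung spacing is 320 mm.

Two tall 35×65 posts with 7 short bars between them — a ladder. Adjacent rungs sit at z = 206 and z = 526, so the spacing is 526 − 206 = 320 mm.


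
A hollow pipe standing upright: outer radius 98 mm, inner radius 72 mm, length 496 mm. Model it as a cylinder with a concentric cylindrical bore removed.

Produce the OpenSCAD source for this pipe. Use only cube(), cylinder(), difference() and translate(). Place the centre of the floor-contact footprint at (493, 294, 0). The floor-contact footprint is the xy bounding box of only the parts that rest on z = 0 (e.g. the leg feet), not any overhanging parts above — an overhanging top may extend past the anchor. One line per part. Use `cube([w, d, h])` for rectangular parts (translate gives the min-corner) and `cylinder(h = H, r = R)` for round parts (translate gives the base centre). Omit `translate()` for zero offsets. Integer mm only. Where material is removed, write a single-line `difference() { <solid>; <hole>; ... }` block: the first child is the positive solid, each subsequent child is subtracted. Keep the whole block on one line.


difference() { translate([493, 294, 0]) cylinder(h = 496, r = 98); translate([493, 294, 0]) cylinder(h = 496, r = 72); }


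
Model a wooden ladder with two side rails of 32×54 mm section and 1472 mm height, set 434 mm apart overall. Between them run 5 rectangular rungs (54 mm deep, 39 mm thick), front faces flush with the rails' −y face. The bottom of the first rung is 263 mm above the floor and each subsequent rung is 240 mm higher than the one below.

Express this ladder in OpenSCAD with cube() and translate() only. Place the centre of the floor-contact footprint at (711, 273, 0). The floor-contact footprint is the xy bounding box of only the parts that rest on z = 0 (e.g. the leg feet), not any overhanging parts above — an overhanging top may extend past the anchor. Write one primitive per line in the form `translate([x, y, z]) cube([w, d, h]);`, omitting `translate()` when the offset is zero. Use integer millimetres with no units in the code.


translate([494, 246, 0]) cube([32, 54, 1472]);
translate([896, 246, 0]) cube([32, 54, 1472]);
translate([526, 246, 263]) cube([370, 54, 39]);
translate([526, 246, 503]) cube([370, 54, 39]);
translate([526, 246, 743]) cube([370, 54, 39]);
translate([526, 246, 983]) cube([370, 54, 39]);
translate([526, 246, 1223]) cube([370, 54, 39]);


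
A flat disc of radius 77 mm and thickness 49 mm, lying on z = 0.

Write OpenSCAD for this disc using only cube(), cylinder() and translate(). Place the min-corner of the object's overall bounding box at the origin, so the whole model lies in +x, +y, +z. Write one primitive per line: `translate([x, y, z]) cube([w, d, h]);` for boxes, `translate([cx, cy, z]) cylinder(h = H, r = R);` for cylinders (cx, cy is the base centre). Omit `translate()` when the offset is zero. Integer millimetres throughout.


translate([77, 77, 0]) cylinder(h = 49, r = 77);


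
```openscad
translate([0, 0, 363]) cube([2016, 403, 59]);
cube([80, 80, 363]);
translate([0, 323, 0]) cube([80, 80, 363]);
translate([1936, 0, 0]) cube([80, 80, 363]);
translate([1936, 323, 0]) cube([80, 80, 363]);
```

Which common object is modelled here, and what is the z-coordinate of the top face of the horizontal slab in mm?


A bench. The seat-top height is 422 mm.

A long slab on four corner posts — a bench. The slab sits at z = 363 with thickness 59, so the top is 363 + 59 = 422 mm.


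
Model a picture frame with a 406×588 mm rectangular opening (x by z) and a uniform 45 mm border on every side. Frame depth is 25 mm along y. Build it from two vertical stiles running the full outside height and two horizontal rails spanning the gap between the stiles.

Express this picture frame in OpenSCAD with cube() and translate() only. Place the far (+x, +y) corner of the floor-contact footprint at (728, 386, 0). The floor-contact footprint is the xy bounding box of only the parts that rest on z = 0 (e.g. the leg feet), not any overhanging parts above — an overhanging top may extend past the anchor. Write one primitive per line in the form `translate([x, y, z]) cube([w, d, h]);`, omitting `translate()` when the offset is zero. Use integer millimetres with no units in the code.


translate([232, 361, 0]) cube([45, 25, 678]);
translate([683, 361, 0]) cube([45, 25, 678]);
translate([277, 361, 0]) cube([406, 25, 45]);
translate([277, 361, 633]) cube([406, 25, 45]);


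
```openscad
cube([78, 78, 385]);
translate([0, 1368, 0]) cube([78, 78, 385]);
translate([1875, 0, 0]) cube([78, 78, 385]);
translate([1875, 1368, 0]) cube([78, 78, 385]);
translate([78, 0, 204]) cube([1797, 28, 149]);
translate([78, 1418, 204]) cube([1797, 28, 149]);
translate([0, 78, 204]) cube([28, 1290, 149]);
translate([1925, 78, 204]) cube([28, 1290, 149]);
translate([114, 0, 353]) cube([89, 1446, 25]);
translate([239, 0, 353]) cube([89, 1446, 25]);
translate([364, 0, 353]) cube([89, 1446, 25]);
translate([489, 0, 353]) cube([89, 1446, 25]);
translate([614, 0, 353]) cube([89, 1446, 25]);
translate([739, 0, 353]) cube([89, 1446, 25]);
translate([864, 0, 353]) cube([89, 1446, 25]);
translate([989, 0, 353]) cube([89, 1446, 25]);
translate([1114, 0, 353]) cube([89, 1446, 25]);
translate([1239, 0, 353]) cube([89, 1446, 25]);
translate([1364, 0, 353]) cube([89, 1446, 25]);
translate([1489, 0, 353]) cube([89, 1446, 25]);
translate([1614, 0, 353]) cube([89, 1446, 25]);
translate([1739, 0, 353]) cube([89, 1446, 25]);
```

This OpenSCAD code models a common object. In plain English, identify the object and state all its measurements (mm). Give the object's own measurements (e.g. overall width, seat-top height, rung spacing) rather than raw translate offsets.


A bed frame 1953 mm long (x) by 1446 mm wide (y). Four 78×78 mm corner posts, 385 mm tall, at the corners of the footprint. Four rails of 28 mm thickness and 149 mm height run between adjacent posts with their undersides at z = 204 mm, their outer faces flush with the outside of the frame (the two x-running rails run between the posts' inner faces; the two y-running rails run between the posts' inner faces). 14 slats, each 89 mm wide (x) and 25 mm thick, lie across the top of the two x-running rails, running the full 1446 mm width of the frame in y; along x they sit between the end posts with a 36 mm gap after the −x posts and between neighbouring slats, leaving 47 mm before the +x posts.


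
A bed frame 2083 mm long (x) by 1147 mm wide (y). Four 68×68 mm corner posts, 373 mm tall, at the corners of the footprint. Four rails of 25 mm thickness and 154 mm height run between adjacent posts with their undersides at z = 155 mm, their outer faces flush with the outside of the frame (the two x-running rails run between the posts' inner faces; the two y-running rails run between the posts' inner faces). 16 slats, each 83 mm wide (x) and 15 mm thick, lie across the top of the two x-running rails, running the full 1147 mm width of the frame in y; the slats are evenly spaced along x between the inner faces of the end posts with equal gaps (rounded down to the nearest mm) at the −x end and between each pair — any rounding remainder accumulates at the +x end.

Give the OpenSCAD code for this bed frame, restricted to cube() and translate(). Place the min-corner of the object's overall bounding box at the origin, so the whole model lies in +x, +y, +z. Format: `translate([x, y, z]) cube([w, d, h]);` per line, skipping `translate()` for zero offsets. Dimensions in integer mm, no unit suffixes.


// slat z = rail_z + rail_h = 155 + 154 = 309
// slat gap = ⌊(1947 − 16·83) / 17⌋ = 36
cube([68, 68, 373]);
translate([0, 1079, 0]) cube([68, 68, 373]);
translate([2015, 0, 0]) cube([68, 68, 373]);
translate([2015, 1079, 0]) cube([68, 68, 373]);
translate([68, 0, 155]) cube([1947, 25, 154]);
translate([68, 1122, 155]) cube([1947, 25, 154]);
translate([0, 68, 155]) cube([25, 1011, 154]);
translate([2058, 68, 155]) cube([25, 1011, 154]);
translate([104, 0, 309]) cube([83, 1147, 15]);
translate([223, 0, 309]) cube([83, 1147, 15]);
translate([342, 0, 309]) cube([83, 1147, 15]);
translate([461, 0, 309]) cube([83, 1147, 15]);
translate([580, 0, 309]) cube([83, 1147, 15]);
translate([699, 0, 309]) cube([83, 1147, 15]);
translate([818, 0, 309]) cube([83, 1147, 15]);
translate([937, 0, 309]) cube([83, 1147, 15]);
translate([1056, 0, 309]) cube([83, 1147, 15]);
translate([1175, 0, 309]) cube([83, 1147, 15]);
translate([1294, 0, 309]) cube([83, 1147, 15]);
translate([1413, 0, 309]) cube([83, 1147, 15]);
translate([1532, 0, 309]) cube([83, 1147, 15]);
translate([1651, 0, 309]) cube([83, 1147, 15]);
translate([1770, 0, 309]) cube([83, 1147, 15]);
translate([1889, 0, 309]) cube([83, 1147, 15]);


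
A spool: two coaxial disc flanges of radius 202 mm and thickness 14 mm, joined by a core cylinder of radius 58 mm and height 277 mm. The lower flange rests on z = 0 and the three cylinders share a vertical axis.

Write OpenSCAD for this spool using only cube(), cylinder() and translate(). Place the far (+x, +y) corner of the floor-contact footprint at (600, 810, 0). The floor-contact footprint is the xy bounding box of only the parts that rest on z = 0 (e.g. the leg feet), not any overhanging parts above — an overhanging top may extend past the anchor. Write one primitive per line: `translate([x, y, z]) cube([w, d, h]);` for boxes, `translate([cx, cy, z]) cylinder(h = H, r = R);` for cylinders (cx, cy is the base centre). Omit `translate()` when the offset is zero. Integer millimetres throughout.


translate([398, 608, 0]) cylinder(h = 14, r = 202);
translate([398, 608, 14]) cylinder(h = 277, r = 58);
translate([398, 608, 291]) cylinder(h = 14, r = 202);


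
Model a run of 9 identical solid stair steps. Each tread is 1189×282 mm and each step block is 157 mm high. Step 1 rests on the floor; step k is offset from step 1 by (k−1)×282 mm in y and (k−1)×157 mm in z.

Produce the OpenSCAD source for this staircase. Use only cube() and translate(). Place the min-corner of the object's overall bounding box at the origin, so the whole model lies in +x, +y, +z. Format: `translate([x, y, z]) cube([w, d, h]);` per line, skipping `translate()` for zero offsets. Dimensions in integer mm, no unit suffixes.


cube([1189, 282, 157]);
translate([0, 282, 157]) cube([1189, 282, 157]);
translate([0, 564, 314]) cube([1189, 282, 157]);
translate([0, 846, 471]) cube([1189, 282, 157]);
translate([0, 1128, 628]) cube([1189, 282, 157]);
translate([0, 1410, 785]) cube([1189, 282, 157]);
translate([0, 1692, 942]) cube([1189, 282, 157]);
translate([0, 1974, 1099]) cube([1189, 282, 157]);
translate([0, 2256, 1256]) cube([1189, 282, 157]);


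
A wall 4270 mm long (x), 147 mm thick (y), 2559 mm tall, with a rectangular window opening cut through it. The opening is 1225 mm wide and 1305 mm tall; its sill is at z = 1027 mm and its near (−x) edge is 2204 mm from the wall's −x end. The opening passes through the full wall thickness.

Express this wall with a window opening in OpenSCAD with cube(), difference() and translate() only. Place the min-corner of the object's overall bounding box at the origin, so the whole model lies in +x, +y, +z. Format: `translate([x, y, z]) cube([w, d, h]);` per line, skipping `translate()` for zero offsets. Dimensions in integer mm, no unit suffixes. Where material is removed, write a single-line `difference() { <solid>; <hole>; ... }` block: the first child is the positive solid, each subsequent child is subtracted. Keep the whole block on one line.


difference() { cube([4270, 147, 2559]); translate([2204, 0, 1027]) cube([1225, 147, 1305]); }


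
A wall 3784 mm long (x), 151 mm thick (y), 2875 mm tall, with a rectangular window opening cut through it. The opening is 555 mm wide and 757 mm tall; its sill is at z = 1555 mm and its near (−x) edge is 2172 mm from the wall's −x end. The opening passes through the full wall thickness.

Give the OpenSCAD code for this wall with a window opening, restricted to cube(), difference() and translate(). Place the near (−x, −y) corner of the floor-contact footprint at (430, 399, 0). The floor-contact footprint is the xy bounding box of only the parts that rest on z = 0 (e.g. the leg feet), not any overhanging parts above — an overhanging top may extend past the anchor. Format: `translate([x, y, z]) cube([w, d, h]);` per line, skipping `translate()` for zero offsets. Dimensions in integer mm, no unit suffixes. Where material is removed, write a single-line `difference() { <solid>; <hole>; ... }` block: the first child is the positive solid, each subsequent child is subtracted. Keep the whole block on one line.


difference() { translate([430, 399, 0]) cube([3784, 151, 2875]); translate([2602, 399, 1555]) cube([555, 151, 757]); }


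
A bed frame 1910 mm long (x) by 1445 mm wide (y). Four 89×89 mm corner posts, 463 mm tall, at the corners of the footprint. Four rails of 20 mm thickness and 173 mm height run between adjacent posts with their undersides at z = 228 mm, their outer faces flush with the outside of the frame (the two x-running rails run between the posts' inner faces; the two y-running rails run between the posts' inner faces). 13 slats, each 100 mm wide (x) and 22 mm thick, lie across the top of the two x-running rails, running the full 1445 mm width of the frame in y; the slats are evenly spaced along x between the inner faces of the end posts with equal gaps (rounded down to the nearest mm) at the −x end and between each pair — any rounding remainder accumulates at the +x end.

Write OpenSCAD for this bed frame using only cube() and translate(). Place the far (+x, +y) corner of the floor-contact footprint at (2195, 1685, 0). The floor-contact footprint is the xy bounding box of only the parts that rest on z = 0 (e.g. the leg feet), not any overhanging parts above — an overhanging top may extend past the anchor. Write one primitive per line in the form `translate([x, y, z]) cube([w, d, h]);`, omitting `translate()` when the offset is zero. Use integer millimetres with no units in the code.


translate([285, 240, 0]) cube([89, 89, 463]);
translate([285, 1596, 0]) cube([89, 89, 463]);
translate([2106, 240, 0]) cube([89, 89, 463]);
translate([2106, 1596, 0]) cube([89, 89, 463]);
translate([374, 240, 228]) cube([1732, 20, 173]);
translate([374, 1665, 228]) cube([1732, 20, 173]);
translate([285, 329, 228]) cube([20, 1267, 173]);
translate([2175, 329, 228]) cube([20, 1267, 173]);
translate([404, 240, 401]) cube([100, 1445, 22]);
translate([534, 240, 401]) cube([100, 1445, 22]);
translate([664, 240, 401]) cube([100, 1445, 22]);
translate([794, 240, 401]) cube([100, 1445, 22]);
translate([924, 240, 401]) cube([100, 1445, 22]);
translate([1054, 240, 401]) cube([100, 1445, 22]);
translate([1184, 240, 401]) cube([100, 1445, 22]);
translate([1314, 240, 401]) cube([100, 1445, 22]);
translate([1444, 240, 401]) cube([100, 1445, 22]);
translate([1574, 240, 401]) cube([100, 1445, 22]);
translate([1704, 240, 401]) cube([100, 1445, 22]);
translate([1834, 240, 401]) cube([100, 1445, 22]);
translate([1964, 240, 401]) cube([100, 1445, 22]);


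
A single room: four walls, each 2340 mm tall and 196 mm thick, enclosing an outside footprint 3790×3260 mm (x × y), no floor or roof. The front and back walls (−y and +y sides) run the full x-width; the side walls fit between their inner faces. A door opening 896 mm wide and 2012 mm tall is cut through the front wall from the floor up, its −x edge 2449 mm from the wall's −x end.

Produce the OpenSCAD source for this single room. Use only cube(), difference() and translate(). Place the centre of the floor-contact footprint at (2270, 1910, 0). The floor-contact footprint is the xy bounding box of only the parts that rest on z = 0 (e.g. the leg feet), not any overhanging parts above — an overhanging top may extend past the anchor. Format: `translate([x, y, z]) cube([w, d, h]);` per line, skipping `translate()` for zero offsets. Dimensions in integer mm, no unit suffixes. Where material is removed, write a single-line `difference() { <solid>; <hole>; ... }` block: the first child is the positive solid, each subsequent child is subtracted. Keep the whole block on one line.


difference() { translate([375, 280, 0]) cube([3790, 196, 2340]); translate([2824, 280, 0]) cube([896, 196, 2012]); }
translate([375, 3344, 0]) cube([3790, 196, 2340]);
translate([375, 476, 0]) cube([196, 2868, 2340]);
translate([3969, 476, 0]) cube([196, 2868, 2340]);
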